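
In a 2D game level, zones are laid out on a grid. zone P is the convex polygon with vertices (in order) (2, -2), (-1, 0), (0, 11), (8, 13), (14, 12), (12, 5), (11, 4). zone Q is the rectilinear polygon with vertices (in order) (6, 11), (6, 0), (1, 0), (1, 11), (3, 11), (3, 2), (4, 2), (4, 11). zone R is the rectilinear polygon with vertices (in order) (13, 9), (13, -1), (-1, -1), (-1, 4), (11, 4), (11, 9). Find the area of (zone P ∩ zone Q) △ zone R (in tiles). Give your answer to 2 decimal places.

90.33

|zone P ∩ zone Q| = 45.6667.
|(zone P ∩ zone Q) ∩ zone R| = 17.6667.
|(zone P ∩ zone Q) △ zone R| = 45.6667 + 80 − 35.3333 = 90.33.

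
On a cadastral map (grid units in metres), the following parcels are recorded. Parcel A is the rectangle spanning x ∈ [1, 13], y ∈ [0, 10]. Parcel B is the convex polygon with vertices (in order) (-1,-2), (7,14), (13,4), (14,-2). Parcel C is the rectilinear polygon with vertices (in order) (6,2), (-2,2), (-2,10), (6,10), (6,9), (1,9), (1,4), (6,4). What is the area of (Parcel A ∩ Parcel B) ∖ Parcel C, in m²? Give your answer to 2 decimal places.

|Parcel A ∩ Parcel B| = 93.2.
|(Parcel A ∩ Parcel B) ∩ Parcel C| = 10.25.
|(Parcel A ∩ Parcel B) ∖ Parcel C| = 93.2 − 10.25 = 82.95.

82.95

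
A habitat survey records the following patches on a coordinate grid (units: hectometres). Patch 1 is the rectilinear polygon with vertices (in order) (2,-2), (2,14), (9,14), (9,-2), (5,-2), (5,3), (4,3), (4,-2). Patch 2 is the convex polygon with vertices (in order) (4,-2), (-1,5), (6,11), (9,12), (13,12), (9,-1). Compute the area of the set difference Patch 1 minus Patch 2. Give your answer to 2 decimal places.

31.56

|Patch 1| = 107, |Patch 1∩Patch 2| = 75.4429.
|Patch 1 ∖ Patch 2| = |Patch 1| − |Patch 1∩Patch 2| = 107 − 75.4429 = 31.56.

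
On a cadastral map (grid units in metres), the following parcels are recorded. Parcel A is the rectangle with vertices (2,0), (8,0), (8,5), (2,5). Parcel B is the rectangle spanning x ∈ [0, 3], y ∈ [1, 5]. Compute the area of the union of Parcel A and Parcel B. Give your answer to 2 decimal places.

38.00

By inclusion–exclusion:
Individual areas: |Parcel A| = 30, |Parcel B| = 12.
|Parcel A∩Parcel B|: x∈[2,3], y∈[1,5] → 1·4 = 4.
|Parcel A ∪ Parcel B| = 42 − 4 = 38.00.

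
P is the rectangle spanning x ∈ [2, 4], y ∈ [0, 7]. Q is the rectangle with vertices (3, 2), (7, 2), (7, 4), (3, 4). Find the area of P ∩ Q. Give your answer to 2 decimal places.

|P∩Q|: x∈[3,4], y∈[2,4] → 1·2 = 2.

2.00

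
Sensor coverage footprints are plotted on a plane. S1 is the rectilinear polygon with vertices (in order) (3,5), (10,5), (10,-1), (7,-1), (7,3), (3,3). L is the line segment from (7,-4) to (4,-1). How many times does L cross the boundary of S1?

0

The segment lies entirely outside S1 and never meets its boundary.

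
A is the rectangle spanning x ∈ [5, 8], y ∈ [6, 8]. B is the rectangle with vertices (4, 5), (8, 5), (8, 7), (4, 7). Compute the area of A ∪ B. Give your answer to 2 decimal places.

By inclusion–exclusion:
Individual areas: |A| = 6, |B| = 8.
|A∩B|: x∈[5,8], y∈[6,7] → 3·1 = 3.
|A ∪ B| = 14 − 3 = 11.00.

11.00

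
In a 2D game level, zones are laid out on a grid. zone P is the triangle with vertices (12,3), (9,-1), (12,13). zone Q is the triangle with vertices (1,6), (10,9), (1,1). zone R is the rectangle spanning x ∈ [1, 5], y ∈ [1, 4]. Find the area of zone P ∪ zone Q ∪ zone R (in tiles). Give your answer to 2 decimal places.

44.44

By inclusion–exclusion:
Individual areas: |zone P| = 15, |zone Q| = 22.5, |zone R| = 12.
|zone P∩zone Q| = 0.
|zone P∩zone R| = 0.
|zone Q∩zone R| = 5.0625.
|zone P∩zone Q∩zone R| = 0.
|zone P ∪ zone Q ∪ zone R| = 49.5 − 5.0625 + 0 = 44.44.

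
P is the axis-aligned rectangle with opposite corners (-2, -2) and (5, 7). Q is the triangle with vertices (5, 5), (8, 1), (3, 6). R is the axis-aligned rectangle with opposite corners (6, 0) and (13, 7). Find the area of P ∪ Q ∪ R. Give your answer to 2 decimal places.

112.83

By inclusion–exclusion:
Individual areas: |P| = 63, |Q| = 2.5, |R| = 49.
|P∩Q| = 1.
|P∩R| = 0 (no overlap).
|Q∩R| = 0.6667.
|P∩Q∩R| = 0.
|P ∪ Q ∪ R| = 114.5 − 1.6667 + 0 = 112.83.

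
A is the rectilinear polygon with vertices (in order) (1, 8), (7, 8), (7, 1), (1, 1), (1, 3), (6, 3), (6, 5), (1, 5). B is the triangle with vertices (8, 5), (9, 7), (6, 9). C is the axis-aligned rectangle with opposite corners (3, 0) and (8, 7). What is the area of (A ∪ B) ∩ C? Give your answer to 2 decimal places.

19.00

|A ∪ B| = 35.75.
|(A ∪ B) ∩ C| = 19.00.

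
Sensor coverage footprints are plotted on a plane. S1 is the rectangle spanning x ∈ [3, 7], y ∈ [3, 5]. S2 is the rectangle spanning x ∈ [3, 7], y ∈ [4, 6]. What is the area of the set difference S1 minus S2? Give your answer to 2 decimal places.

|S1∩S2|: x∈[3,7], y∈[4,5] → 4·1 = 4.
|S1| = 8.
|S1 ∖ S2| = |S1| − |S1∩S2| = 8 − 4 = 4.00.

4.00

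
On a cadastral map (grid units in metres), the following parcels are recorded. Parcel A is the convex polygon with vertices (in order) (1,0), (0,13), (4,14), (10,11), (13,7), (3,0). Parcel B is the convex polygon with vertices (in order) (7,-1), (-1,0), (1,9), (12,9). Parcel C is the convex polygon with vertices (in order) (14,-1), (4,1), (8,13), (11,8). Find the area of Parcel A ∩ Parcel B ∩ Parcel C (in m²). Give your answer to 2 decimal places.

The intersection is the polygon with vertices (10.4,9), (11,8), (11.2,7.4), (9.923,4.846), (4.333,0.933), (4,1), (6.667,9).
By the shoelace formula its area is 29.28.

29.28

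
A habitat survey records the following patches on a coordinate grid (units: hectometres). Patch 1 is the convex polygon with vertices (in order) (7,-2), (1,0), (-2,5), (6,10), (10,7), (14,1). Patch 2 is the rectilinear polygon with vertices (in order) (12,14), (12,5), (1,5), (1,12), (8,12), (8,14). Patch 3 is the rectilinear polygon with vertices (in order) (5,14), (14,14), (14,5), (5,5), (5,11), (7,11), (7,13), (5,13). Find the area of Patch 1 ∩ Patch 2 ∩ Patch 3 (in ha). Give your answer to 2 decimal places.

The intersection is the polygon with vertices (10,7), (11.333,5), (5,5), (5,9.375), (6,10).
By the shoelace formula its area is 20.02.

20.02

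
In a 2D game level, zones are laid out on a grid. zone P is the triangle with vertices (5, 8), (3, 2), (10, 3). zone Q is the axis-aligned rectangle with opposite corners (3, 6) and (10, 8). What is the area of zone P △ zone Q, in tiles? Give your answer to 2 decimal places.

|zone P| = 20, |zone Q| = 14, |zone P∩zone Q| = 2.6667.
|zone P △ zone Q| = |zone P| + |zone Q| − 2·|zone P∩zone Q| = 20 + 14 − 5.3333 = 28.67.

28.67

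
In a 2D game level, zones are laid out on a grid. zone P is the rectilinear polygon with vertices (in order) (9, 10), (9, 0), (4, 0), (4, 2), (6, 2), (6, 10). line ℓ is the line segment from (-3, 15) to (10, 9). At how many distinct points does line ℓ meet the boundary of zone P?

The segment meets the boundary at (7.833,10), (9,9.462).

2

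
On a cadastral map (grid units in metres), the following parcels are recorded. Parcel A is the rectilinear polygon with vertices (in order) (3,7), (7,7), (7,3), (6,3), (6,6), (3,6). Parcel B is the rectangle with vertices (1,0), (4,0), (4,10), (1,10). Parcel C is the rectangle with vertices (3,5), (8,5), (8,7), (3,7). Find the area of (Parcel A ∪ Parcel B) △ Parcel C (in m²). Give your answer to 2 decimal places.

|Parcel A ∪ Parcel B| = 36.
|(Parcel A ∪ Parcel B) ∩ Parcel C| = 6.
|(Parcel A ∪ Parcel B) △ Parcel C| = 36 + 10 − 12 = 34.00.

34.00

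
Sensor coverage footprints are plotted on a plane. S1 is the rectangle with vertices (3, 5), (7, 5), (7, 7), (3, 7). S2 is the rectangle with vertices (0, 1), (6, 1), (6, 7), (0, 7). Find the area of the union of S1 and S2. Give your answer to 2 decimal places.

38.00

By inclusion–exclusion:
Individual areas: |S1| = 8, |S2| = 36.
|S1∩S2|: x∈[3,6], y∈[5,7] → 3·2 = 6.
|S1 ∪ S2| = 44 − 6 = 38.00.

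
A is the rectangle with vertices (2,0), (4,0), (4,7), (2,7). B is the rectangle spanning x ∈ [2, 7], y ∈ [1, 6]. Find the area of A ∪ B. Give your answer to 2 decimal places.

29.00

By inclusion–exclusion:
Individual areas: |A| = 14, |B| = 25.
|A∩B|: x∈[2,4], y∈[1,6] → 2·5 = 10.
|A ∪ B| = 39 − 10 = 29.00.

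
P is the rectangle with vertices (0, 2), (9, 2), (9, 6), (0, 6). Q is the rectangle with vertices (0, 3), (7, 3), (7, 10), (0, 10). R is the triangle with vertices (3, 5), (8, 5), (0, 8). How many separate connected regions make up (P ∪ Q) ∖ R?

(P ∪ Q) ∖ R is a single connected region.

1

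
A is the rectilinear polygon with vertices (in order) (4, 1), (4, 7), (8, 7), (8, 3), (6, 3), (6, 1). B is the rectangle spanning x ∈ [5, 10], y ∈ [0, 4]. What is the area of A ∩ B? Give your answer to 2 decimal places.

The intersection is the polygon with vertices (8,3), (6,3), (6,1), (5,1), (5,4), (8,4).
By the shoelace formula its area is 5.00.

5.00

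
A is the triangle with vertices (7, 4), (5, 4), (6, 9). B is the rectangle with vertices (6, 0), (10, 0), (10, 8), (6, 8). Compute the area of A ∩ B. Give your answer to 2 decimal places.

2.40

The intersection is the polygon with vertices (6,4), (6,8), (6.2,8), (7,4).
By the shoelace formula its area is 2.40.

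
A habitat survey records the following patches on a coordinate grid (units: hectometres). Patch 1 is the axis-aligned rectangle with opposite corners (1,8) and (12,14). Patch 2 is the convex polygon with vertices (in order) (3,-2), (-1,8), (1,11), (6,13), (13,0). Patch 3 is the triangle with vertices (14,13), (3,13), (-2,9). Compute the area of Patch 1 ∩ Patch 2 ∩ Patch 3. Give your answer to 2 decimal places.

9.07

The intersection is the polygon with vertices (1,11), (6,13), (6.949,11.237), (1,9.75).
By the shoelace formula its area is 9.07.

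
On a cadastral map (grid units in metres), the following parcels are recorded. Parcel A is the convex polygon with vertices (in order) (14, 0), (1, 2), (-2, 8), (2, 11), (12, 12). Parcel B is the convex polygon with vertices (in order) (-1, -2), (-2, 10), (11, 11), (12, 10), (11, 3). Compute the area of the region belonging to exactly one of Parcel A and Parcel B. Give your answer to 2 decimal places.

|Parcel A| = 137, |Parcel B| = 130.5, |Parcel A∩Parcel B| = 104.5304.
|Parcel A △ Parcel B| = |Parcel A| + |Parcel B| − 2·|Parcel A∩Parcel B| = 137 + 130.5 − 209.0608 = 58.44.

58.44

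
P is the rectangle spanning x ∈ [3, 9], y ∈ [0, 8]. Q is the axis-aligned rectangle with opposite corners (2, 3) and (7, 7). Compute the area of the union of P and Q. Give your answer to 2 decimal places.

By inclusion–exclusion:
Individual areas: |P| = 48, |Q| = 20.
|P∩Q|: x∈[3,7], y∈[3,7] → 4·4 = 16.
|P ∪ Q| = 68 − 16 = 52.00.

52.00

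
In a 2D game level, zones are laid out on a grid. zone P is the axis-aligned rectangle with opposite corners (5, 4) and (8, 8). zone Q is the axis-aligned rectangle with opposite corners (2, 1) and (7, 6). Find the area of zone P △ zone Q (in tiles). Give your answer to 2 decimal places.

29.00

|zone P∩zone Q|: x∈[5,7], y∈[4,6] → 2·2 = 4.
|zone P △ zone Q| = |zone P| + |zone Q| − 2·|zone P∩zone Q| = 12 + 25 − 8 = 29.00.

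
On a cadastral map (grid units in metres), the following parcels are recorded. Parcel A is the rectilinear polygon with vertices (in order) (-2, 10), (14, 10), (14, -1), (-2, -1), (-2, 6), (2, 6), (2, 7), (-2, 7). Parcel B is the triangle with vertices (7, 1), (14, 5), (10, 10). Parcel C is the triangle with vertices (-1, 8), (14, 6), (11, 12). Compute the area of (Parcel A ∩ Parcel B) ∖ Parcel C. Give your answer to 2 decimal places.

18.20

|Parcel A ∩ Parcel B| = 25.5.
|(Parcel A ∩ Parcel B) ∩ Parcel C| = 7.2988.
|(Parcel A ∩ Parcel B) ∖ Parcel C| = 25.5 − 7.2988 = 18.20.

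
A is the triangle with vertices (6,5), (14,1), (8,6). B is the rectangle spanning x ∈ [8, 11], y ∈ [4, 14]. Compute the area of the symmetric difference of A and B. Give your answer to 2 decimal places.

33.20

|A| = 8, |B| = 30, |A∩B| = 2.4.
|A △ B| = |A| + |B| − 2·|A∩B| = 8 + 30 − 4.8 = 33.20.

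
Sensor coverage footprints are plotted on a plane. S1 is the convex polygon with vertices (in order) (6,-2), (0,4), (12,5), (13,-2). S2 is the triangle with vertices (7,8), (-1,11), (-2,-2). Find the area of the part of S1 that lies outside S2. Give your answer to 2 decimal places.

59.94

|S1| = 63.5, |S1∩S2| = 3.5628.
|S1 ∖ S2| = |S1| − |S1∩S2| = 63.5 − 3.5628 = 59.94.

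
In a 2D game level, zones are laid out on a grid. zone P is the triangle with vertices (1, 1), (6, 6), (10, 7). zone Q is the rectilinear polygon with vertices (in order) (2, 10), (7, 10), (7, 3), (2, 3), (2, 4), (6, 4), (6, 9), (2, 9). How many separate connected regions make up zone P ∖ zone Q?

zone P ∖ zone Q splits into 3 disjoint pieces (area 1, area 1.9167, area 1.875).

3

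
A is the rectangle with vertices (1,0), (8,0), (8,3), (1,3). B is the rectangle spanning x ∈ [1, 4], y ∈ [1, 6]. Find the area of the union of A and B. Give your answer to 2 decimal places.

30.00

By inclusion–exclusion:
Individual areas: |A| = 21, |B| = 15.
|A∩B|: x∈[1,4], y∈[1,3] → 3·2 = 6.
|A ∪ B| = 36 − 6 = 30.00.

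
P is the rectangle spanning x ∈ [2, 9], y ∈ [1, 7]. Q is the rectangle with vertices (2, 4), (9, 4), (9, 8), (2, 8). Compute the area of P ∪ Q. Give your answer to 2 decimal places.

49.00

By inclusion–exclusion:
Individual areas: |P| = 42, |Q| = 28.
|P∩Q|: x∈[2,9], y∈[4,7] → 7·3 = 21.
|P ∪ Q| = 70 − 21 = 49.00.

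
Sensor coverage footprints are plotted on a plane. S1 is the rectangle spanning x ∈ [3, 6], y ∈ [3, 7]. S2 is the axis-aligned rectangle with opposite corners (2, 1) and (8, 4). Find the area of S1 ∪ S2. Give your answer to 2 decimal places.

By inclusion–exclusion:
Individual areas: |S1| = 12, |S2| = 18.
|S1∩S2|: x∈[3,6], y∈[3,4] → 3·1 = 3.
|S1 ∪ S2| = 30 − 3 = 27.00.

27.00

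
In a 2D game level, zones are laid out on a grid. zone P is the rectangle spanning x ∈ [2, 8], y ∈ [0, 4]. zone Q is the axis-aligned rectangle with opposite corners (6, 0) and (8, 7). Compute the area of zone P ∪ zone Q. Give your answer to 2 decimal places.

30.00

By inclusion–exclusion:
Individual areas: |zone P| = 24, |zone Q| = 14.
|zone P∩zone Q|: x∈[6,8], y∈[0,4] → 2·4 = 8.
|zone P ∪ zone Q| = 38 − 8 = 30.00.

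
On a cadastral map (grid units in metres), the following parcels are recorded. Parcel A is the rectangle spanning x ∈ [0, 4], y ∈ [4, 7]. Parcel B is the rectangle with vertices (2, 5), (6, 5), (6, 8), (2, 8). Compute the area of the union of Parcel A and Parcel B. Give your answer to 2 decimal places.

20.00

By inclusion–exclusion:
Individual areas: |Parcel A| = 12, |Parcel B| = 12.
|Parcel A∩Parcel B|: x∈[2,4], y∈[5,7] → 2·2 = 4.
|Parcel A ∪ Parcel B| = 24 − 4 = 20.00.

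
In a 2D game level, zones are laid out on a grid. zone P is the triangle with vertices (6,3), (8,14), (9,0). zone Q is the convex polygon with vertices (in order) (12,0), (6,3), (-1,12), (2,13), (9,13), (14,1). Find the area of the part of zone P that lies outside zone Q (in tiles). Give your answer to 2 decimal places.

|zone P| = 19.5, |zone P∩zone Q| = 17.2067.
|zone P ∖ zone Q| = |zone P| − |zone P∩zone Q| = 19.5 − 17.2067 = 2.29.

2.29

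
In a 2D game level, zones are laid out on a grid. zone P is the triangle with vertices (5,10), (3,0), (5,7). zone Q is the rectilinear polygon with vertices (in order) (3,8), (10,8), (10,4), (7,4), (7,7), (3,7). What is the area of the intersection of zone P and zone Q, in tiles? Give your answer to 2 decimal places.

The intersection is the polygon with vertices (4.6,8), (5,8), (5,7), (4.4,7).
By the shoelace formula its area is 0.50.

0.50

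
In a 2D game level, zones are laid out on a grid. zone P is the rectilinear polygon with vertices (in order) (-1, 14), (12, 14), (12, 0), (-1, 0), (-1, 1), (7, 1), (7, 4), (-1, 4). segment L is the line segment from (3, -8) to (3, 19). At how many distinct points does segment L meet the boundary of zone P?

4

The segment meets the boundary at (3,14), (3,4), (3,1), (3,0).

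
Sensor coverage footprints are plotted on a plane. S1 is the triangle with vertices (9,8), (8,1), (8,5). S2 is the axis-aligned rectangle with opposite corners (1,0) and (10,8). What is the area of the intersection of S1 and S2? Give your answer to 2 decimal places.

2.00

The intersection is the polygon with vertices (8,1), (8,5), (9,8).
By the shoelace formula its area is 2.00.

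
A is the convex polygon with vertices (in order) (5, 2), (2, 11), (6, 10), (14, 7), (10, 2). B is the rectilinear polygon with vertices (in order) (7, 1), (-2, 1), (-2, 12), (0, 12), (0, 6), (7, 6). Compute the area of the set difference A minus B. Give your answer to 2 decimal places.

51.83

|A| = 62.5, |A∩B| = 10.6667.
|A ∖ B| = |A| − |A∩B| = 62.5 − 10.6667 = 51.83.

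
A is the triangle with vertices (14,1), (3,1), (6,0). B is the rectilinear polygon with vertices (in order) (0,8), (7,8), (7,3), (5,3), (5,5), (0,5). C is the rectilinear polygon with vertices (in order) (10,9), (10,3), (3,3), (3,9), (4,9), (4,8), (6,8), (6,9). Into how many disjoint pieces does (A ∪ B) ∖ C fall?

(A ∪ B) ∖ C splits into 2 disjoint pieces (area 5.5, area 9).

2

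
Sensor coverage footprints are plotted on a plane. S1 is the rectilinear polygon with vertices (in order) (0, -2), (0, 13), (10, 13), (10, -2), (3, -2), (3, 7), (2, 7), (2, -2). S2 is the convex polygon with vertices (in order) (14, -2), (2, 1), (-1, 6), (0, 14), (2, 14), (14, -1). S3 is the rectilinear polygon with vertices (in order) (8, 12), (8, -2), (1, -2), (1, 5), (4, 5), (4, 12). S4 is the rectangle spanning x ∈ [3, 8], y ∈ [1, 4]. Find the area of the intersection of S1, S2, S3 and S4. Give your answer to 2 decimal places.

The intersection is the polygon with vertices (8,1), (3,1), (3,4), (8,4).
By the shoelace formula its area is 15.00.

15.00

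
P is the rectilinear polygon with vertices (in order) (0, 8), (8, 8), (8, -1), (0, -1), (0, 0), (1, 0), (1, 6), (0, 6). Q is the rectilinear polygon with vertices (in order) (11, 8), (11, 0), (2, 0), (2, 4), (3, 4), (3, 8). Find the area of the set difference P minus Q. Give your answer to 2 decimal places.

|P| = 66, |P∩Q| = 44.
|P ∖ Q| = |P| − |P∩Q| = 66 − 44 = 22.00.

22.00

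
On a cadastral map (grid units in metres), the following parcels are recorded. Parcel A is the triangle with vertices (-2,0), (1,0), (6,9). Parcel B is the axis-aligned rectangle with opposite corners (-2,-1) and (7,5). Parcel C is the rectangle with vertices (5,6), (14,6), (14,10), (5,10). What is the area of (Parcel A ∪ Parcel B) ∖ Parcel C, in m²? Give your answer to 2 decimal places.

56.33

|Parcel A ∪ Parcel B| = 56.6667.
|(Parcel A ∪ Parcel B) ∩ Parcel C| = 0.3375.
|(Parcel A ∪ Parcel B) ∖ Parcel C| = 56.6667 − 0.3375 = 56.33.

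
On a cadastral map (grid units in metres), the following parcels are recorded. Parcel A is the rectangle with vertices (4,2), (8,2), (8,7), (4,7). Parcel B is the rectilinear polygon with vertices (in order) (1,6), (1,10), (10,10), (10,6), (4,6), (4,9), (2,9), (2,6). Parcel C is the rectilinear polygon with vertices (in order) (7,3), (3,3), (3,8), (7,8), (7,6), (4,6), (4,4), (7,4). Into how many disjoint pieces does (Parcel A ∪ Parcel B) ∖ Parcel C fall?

1

(Parcel A ∪ Parcel B) ∖ Parcel C is a single connected region.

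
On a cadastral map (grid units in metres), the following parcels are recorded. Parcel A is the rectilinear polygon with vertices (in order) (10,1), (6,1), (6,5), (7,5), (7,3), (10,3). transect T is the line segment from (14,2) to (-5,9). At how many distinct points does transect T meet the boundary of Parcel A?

The segment meets the boundary at (6,4.947), (7,4.579).

2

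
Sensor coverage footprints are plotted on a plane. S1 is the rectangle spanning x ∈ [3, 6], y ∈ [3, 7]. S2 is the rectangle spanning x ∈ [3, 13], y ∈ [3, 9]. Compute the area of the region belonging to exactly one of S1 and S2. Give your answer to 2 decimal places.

48.00

|S1∩S2|: x∈[3,6], y∈[3,7] → 3·4 = 12.
|S1 △ S2| = |S1| + |S2| − 2·|S1∩S2| = 12 + 60 − 24 = 48.00.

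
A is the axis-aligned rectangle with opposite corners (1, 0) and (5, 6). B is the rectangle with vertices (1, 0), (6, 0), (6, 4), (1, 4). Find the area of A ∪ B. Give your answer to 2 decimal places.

28.00

By inclusion–exclusion:
Individual areas: |A| = 24, |B| = 20.
|A∩B|: x∈[1,5], y∈[0,4] → 4·4 = 16.
|A ∪ B| = 44 − 16 = 28.00.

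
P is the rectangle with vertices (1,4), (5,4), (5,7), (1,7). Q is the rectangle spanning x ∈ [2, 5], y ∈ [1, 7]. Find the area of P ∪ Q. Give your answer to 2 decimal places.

21.00

By inclusion–exclusion:
Individual areas: |P| = 12, |Q| = 18.
|P∩Q|: x∈[2,5], y∈[4,7] → 3·3 = 9.
|P ∪ Q| = 30 − 9 = 21.00.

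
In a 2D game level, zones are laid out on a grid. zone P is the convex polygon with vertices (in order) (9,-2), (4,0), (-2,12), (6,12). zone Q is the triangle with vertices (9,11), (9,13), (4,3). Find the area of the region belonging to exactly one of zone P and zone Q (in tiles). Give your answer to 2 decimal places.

|zone P| = 80, |zone Q| = 5, |zone P∩zone Q| = 1.609.
|zone P △ zone Q| = |zone P| + |zone Q| − 2·|zone P∩zone Q| = 80 + 5 − 3.2181 = 81.78.

81.78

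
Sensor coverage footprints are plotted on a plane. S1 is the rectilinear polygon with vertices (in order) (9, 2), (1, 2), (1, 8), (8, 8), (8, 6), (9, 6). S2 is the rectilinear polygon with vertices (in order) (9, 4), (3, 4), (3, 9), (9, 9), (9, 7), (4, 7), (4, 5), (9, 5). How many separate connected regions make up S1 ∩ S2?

S1 ∩ S2 is a single connected region.

1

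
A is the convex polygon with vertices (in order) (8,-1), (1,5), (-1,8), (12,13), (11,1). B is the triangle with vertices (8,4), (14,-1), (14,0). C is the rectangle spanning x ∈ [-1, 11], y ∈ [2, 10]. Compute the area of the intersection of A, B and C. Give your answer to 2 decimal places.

The intersection is the polygon with vertices (8,4), (11,2), (11,2), (10.4,2).
By the shoelace formula its area is 0.60.

0.60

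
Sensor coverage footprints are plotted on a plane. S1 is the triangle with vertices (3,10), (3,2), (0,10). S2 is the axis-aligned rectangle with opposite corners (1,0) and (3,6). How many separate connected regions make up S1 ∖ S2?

S1 ∖ S2 is a single connected region.

1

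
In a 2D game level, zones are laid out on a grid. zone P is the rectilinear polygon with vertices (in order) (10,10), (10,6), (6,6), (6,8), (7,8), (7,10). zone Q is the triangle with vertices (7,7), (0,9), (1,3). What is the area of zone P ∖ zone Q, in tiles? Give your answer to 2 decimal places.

13.52

|zone P| = 14, |zone P∩zone Q| = 0.4762.
|zone P ∖ zone Q| = |zone P| − |zone P∩zone Q| = 14 − 0.4762 = 13.52.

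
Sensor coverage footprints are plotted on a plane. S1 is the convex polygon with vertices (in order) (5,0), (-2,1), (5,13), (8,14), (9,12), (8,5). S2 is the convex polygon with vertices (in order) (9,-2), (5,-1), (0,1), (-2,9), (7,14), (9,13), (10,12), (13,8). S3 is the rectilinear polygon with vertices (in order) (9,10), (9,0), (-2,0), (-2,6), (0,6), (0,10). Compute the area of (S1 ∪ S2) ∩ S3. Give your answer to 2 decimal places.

|S1 ∪ S2| = 160.1109.
|(S1 ∪ S2) ∩ S3| = 94.72.

94.72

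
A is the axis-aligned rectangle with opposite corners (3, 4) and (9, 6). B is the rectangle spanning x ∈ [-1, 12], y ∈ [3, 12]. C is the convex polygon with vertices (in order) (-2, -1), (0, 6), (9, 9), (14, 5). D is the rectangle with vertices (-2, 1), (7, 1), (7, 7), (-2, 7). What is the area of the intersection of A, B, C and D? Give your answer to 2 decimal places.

The intersection is the polygon with vertices (7,6), (7,4), (3,4), (3,6).
By the shoelace formula its area is 8.00.

8.00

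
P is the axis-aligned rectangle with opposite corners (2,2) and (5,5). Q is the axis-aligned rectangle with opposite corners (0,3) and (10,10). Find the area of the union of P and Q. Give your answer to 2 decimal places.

73.00

By inclusion–exclusion:
Individual areas: |P| = 9, |Q| = 70.
|P∩Q|: x∈[2,5], y∈[3,5] → 3·2 = 6.
|P ∪ Q| = 79 − 6 = 73.00.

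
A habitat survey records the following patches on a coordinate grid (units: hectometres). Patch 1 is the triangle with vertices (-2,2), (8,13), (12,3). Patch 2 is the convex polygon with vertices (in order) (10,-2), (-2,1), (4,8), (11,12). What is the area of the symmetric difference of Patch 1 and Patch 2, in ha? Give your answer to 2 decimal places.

|Patch 1| = 72, |Patch 2| = 98, |Patch 1∩Patch 2| = 56.8692.
|Patch 1 △ Patch 2| = |Patch 1| + |Patch 2| − 2·|Patch 1∩Patch 2| = 72 + 98 − 113.7383 = 56.26.

56.26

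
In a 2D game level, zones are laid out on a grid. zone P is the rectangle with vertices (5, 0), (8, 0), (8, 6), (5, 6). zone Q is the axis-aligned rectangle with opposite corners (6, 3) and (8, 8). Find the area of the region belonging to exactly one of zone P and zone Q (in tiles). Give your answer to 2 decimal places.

16.00

|zone P∩zone Q|: x∈[6,8], y∈[3,6] → 2·3 = 6.
|zone P △ zone Q| = |zone P| + |zone Q| − 2·|zone P∩zone Q| = 18 + 10 − 12 = 16.00.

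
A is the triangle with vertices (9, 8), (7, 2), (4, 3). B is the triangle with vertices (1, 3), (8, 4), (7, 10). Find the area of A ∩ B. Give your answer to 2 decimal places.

The intersection is the polygon with vertices (7.65,3.95), (4.5,3.5), (7.571,6.571), (7.889,4.667).
By the shoelace formula its area is 4.49.

4.49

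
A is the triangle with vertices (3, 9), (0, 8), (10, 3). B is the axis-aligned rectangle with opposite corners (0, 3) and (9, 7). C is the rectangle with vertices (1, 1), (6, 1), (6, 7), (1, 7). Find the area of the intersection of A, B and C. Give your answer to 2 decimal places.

The intersection is the polygon with vertices (5.333,7), (6,6.429), (6,5), (2,7).
By the shoelace formula its area is 3.81.

3.81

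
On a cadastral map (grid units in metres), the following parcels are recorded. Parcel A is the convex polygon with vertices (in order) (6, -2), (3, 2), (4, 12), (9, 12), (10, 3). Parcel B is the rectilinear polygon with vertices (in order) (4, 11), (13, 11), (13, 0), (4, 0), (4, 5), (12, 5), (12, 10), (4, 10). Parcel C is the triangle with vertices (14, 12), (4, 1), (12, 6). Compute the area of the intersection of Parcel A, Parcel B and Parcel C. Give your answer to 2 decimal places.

The intersection is the polygon with vertices (9.778,5), (9.818,4.636), (4,1), (7.636,5).
By the shoelace formula its area is 5.41.

5.41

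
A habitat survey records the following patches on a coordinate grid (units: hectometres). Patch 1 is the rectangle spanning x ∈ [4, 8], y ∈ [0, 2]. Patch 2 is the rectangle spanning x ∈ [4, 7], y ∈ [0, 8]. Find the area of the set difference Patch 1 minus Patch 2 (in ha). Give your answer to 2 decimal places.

|Patch 1∩Patch 2|: x∈[4,7], y∈[0,2] → 3·2 = 6.
|Patch 1| = 8.
|Patch 1 ∖ Patch 2| = |Patch 1| − |Patch 1∩Patch 2| = 8 − 6 = 2.00.

2.00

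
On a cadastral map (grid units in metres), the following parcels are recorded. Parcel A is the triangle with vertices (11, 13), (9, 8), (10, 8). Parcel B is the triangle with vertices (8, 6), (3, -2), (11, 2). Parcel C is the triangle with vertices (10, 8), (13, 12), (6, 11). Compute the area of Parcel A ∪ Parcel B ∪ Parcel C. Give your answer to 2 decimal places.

By inclusion–exclusion:
Individual areas: |Parcel A| = 2.5, |Parcel B| = 22, |Parcel C| = 12.5.
|Parcel A∩Parcel B| = 0.
|Parcel A∩Parcel C| = 2.0311.
|Parcel B∩Parcel C| = 0.
|Parcel A∩Parcel B∩Parcel C| = 0.
|Parcel A ∪ Parcel B ∪ Parcel C| = 37 − 2.0311 + 0 = 34.97.

34.97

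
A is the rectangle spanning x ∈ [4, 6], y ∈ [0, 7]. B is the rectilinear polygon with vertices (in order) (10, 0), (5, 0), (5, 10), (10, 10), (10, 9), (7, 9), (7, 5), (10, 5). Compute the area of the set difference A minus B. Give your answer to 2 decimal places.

7.00

|A| = 14, |A∩B| = 7.
|A ∖ B| = |A| − |A∩B| = 14 − 7 = 7.00.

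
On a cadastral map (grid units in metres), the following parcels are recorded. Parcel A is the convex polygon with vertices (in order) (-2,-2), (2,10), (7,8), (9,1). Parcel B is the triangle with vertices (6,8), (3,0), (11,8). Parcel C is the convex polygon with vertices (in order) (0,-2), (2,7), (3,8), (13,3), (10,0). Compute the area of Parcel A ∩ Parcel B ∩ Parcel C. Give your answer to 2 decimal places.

The intersection is the polygon with vertices (3,0), (5.526,6.737), (7.667,5.667), (7.889,4.889).
By the shoelace formula its area is 11.01.

11.01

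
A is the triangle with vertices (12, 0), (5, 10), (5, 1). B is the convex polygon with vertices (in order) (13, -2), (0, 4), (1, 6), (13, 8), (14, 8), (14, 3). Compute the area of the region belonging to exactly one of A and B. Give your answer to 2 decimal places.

60.47

|A| = 31.5, |B| = 83.5, |A∩B| = 27.2654.
|A △ B| = |A| + |B| − 2·|A∩B| = 31.5 + 83.5 − 54.5308 = 60.47.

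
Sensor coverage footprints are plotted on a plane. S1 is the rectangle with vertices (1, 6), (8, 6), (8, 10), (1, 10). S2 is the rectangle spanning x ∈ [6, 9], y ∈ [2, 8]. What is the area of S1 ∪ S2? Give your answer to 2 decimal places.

By inclusion–exclusion:
Individual areas: |S1| = 28, |S2| = 18.
|S1∩S2|: x∈[6,8], y∈[6,8] → 2·2 = 4.
|S1 ∪ S2| = 46 − 4 = 42.00.

42.00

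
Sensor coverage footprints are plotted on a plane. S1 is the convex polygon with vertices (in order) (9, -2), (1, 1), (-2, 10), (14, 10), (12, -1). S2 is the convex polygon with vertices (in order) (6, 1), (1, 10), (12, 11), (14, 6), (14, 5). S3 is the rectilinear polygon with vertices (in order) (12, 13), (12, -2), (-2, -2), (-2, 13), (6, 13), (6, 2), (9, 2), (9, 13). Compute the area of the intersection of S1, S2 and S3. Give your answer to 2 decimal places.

43.75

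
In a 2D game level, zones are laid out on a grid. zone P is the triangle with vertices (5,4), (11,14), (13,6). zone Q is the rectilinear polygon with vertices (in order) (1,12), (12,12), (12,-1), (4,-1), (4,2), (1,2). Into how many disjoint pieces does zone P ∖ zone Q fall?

zone P ∖ zone Q splits into 2 disjoint pieces (area 1.7, area 2.125).

2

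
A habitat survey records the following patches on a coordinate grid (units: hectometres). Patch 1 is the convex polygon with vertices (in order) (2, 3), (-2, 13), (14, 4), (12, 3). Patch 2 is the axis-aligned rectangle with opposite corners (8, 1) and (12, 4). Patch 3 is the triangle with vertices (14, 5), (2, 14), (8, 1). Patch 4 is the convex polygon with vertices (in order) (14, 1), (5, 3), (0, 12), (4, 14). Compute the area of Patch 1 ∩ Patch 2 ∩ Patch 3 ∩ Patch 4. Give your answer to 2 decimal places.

The intersection is the polygon with vertices (11.692,4), (11.966,3.644), (11,3), (8,3), (8,4).
By the shoelace formula its area is 3.61.

3.61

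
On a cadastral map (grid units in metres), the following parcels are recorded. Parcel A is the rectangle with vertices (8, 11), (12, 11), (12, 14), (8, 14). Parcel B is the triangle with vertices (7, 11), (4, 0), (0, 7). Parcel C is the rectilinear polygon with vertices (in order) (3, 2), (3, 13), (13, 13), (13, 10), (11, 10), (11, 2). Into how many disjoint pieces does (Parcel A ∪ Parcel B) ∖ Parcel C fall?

(Parcel A ∪ Parcel B) ∖ Parcel C splits into 2 disjoint pieces (area 4, area 12.1169).

2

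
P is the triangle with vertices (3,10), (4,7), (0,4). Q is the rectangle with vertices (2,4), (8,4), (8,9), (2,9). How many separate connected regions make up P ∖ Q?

P ∖ Q splits into 2 disjoint pieces (area 0.4167, area 2.5).

2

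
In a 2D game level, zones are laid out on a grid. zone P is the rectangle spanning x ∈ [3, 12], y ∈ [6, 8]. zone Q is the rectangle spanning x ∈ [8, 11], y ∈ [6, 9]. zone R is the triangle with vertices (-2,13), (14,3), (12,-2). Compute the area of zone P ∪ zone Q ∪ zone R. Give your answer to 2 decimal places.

By inclusion–exclusion:
Individual areas: |zone P| = 18, |zone Q| = 9, |zone R| = 50.
|zone P∩zone Q|: x∈[8,11], y∈[6,8] → 3·2 = 6.
|zone P∩zone R| = 7.9405.
|zone Q∩zone R| = 0.45.
|zone P∩zone Q∩zone R| = 0.45.
|zone P ∪ zone Q ∪ zone R| = 77 − 14.3905 + 0.45 = 63.06.

63.06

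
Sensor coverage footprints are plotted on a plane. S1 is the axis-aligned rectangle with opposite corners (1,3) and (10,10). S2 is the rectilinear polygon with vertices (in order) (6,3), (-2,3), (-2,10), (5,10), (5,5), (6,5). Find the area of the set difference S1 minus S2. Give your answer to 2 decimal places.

33.00

|S1| = 63, |S1∩S2| = 30.
|S1 ∖ S2| = |S1| − |S1∩S2| = 63 − 30 = 33.00.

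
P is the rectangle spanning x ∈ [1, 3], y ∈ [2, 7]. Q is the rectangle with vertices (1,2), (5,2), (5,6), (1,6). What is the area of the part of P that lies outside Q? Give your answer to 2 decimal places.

2.00

|P∩Q|: x∈[1,3], y∈[2,6] → 2·4 = 8.
|P| = 10.
|P ∖ Q| = |P| − |P∩Q| = 10 − 8 = 2.00.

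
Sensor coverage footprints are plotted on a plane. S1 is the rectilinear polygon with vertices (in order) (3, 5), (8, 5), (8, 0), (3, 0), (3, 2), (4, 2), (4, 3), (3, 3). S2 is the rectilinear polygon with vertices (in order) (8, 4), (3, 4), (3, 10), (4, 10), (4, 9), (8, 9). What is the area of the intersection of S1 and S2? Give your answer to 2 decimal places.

5.00

The intersection is the polygon with vertices (8,5), (8,4), (3,4), (3,5).
By the shoelace formula its area is 5.00.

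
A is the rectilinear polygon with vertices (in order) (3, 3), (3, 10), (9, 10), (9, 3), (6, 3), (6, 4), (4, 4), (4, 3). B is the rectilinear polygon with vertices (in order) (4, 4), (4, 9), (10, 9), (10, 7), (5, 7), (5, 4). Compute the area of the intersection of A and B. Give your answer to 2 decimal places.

13.00

The intersection is the polygon with vertices (9,7), (5,7), (5,4), (4,4), (4,9), (9,9).
By the shoelace formula its area is 13.00.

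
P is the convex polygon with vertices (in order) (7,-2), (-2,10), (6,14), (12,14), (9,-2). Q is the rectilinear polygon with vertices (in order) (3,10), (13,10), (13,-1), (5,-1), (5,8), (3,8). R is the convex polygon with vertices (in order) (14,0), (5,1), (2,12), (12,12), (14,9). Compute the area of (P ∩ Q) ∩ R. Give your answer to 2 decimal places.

The region (P ∩ Q) ∩ R is the polygon with vertices (5,8), (3.091,8), (3,8.333), (3,10), (11.25,10), (9.469,0.503), (5,1).
By the shoelace formula its area is 53.77.

53.77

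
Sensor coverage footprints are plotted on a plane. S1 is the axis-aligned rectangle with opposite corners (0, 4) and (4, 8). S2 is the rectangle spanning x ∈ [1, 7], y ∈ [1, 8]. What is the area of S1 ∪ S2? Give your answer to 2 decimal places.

46.00

By inclusion–exclusion:
Individual areas: |S1| = 16, |S2| = 42.
|S1∩S2|: x∈[1,4], y∈[4,8] → 3·4 = 12.
|S1 ∪ S2| = 58 − 12 = 46.00.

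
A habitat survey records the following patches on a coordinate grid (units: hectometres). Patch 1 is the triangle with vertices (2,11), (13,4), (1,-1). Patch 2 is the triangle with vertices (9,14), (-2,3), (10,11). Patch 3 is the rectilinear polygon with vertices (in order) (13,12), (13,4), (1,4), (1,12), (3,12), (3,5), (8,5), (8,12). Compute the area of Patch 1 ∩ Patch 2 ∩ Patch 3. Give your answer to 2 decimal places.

2.03

The intersection is the polygon with vertices (1.529,5.353), (1.636,6.636), (3,8), (3,6.333).
By the shoelace formula its area is 2.03.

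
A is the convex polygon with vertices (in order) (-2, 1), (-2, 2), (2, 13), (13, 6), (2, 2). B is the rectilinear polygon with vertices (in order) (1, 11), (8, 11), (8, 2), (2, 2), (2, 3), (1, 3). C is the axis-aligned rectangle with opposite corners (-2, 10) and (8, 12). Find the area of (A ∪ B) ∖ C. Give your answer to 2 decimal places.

|A ∪ B| = 93.7451.
|(A ∪ B) ∩ C| = 9.914.
|(A ∪ B) ∖ C| = 93.7451 − 9.914 = 83.83.

83.83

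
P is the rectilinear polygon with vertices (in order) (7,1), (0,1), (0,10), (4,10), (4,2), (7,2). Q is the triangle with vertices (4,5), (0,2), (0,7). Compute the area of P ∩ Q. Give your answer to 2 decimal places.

10.00

The intersection is the polygon with vertices (0,7), (4,5), (0,2).
By the shoelace formula its area is 10.00.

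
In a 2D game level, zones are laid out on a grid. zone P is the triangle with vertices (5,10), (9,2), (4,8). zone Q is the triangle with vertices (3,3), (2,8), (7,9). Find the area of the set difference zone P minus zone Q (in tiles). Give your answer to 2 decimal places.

5.22

|zone P| = 8, |zone P∩zone Q| = 2.7773.
|zone P ∖ zone Q| = |zone P| − |zone P∩zone Q| = 8 − 2.7773 = 5.22.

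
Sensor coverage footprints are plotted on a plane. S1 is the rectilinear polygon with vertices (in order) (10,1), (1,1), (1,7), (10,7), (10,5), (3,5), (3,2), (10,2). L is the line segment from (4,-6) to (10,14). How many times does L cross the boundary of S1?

The segment meets the boundary at (7.3,5), (6.4,2), (6.1,1), (7.9,7).

4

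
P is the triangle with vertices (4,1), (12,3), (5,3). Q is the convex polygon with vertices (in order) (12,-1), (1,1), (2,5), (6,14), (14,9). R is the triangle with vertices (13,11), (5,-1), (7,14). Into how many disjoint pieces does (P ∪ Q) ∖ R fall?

(P ∪ Q) ∖ R splits into 2 disjoint pieces (area 39.0607, area 43.8947).

2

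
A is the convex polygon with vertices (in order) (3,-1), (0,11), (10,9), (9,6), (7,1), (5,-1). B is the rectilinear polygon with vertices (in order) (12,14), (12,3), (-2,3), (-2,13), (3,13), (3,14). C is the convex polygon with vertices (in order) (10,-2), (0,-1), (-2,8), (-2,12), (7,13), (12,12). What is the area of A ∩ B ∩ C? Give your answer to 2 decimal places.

55.70

The intersection is the polygon with vertices (10,9), (9,6), (7.8,3), (2,3), (0,11).
By the shoelace formula its area is 55.70.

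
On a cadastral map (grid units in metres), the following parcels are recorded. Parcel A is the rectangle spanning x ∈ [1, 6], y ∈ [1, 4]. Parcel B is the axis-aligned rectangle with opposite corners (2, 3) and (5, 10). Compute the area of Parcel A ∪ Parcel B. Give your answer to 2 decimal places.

33.00

By inclusion–exclusion:
Individual areas: |Parcel A| = 15, |Parcel B| = 21.
|Parcel A∩Parcel B|: x∈[2,5], y∈[3,4] → 3·1 = 3.
|Parcel A ∪ Parcel B| = 36 − 3 = 33.00.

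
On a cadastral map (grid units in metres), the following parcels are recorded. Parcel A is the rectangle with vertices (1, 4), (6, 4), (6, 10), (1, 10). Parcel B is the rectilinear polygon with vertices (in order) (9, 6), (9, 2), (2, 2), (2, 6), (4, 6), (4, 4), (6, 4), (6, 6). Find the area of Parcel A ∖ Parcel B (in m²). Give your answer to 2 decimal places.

|Parcel A| = 30, |Parcel A∩Parcel B| = 4.
|Parcel A ∖ Parcel B| = |Parcel A| − |Parcel A∩Parcel B| = 30 − 4 = 26.00.

26.00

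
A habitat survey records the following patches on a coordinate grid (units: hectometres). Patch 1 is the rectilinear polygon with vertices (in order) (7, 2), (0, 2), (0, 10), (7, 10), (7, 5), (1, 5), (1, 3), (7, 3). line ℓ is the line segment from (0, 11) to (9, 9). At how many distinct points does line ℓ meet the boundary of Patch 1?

2

The segment meets the boundary at (7,9.444), (4.5,10).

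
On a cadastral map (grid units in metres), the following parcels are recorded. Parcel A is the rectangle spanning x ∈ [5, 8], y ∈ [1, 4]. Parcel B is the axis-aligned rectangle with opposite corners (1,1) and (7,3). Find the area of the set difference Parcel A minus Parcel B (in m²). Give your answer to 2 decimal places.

|Parcel A∩Parcel B|: x∈[5,7], y∈[1,3] → 2·2 = 4.
|Parcel A| = 9.
|Parcel A ∖ Parcel B| = |Parcel A| − |Parcel A∩Parcel B| = 9 − 4 = 5.00.

5.00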